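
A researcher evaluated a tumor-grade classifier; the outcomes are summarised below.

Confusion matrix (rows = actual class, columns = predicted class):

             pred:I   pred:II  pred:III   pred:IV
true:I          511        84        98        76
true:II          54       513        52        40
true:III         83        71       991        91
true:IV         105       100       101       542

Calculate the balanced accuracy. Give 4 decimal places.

Balanced accuracy = mean of per-class recall.
  I: recall = 511/769 = 0.66450
  II: recall = 513/659 = 0.77845
  III: recall = 991/1236 = 0.80178
  IV: recall = 542/848 = 0.63915
Mean = (0.66450 + 0.77845 + 0.80178 + 0.63915) / 4 = 0.7210

0.7210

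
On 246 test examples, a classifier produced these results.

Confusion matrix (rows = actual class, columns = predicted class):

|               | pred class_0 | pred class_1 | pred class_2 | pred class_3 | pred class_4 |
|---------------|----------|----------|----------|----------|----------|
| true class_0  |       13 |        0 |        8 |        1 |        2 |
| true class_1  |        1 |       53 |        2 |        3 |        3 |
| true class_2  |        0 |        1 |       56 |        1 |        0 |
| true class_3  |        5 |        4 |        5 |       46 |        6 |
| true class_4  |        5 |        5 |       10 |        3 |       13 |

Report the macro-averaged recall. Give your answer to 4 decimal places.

Per-class recall (TP/(TP+FN)):
  class_0: TP=13, FN=0+8+1+2=11 → 13/24 = 0.54167
  class_1: TP=53, FN=1+2+3+3=9 → 53/62 = 0.85484
  class_2: TP=56, FN=0+1+1+0=2 → 56/58 = 0.96552
  class_3: TP=46, FN=5+4+5+6=20 → 46/66 = 0.69697
  class_4: TP=13, FN=5+5+10+3=23 → 13/36 = 0.36111
Macro-recall = mean = (0.54167 + 0.85484 + 0.96552 + 0.69697 + 0.36111) / 5 = 0.6840

0.6840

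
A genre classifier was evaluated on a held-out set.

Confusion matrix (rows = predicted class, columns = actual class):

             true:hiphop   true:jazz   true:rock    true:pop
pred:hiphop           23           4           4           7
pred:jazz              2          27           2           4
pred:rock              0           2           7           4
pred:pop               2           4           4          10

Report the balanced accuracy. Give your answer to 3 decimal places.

Balanced accuracy = mean of per-class recall.
  hiphop: recall = 23/27 = 0.8519
  jazz: recall = 27/37 = 0.7297
  rock: recall = 7/17 = 0.4118
  pop: recall = 10/25 = 0.4000
Mean = (0.8519 + 0.7297 + 0.4118 + 0.4000) / 4 = 0.598

0.598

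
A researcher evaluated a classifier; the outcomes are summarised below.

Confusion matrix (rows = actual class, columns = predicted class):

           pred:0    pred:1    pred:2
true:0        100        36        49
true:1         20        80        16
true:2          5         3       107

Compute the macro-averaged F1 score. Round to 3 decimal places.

Per-class F1 score (2·TP/(2·TP+FP+FN)):
  0: TP=100, FP=20+5=25, FN=36+49=85 → 200/310 = 0.6452
  1: TP=80, FP=36+3=39, FN=20+16=36 → 160/235 = 0.6809
  2: TP=107, FP=49+16=65, FN=5+3=8 → 214/287 = 0.7456
Macro-F1 score = mean = (0.6452 + 0.6809 + 0.7456) / 3 = 0.691

0.691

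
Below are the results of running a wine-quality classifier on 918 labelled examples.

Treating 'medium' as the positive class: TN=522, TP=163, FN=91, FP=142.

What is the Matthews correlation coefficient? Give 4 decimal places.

0.4064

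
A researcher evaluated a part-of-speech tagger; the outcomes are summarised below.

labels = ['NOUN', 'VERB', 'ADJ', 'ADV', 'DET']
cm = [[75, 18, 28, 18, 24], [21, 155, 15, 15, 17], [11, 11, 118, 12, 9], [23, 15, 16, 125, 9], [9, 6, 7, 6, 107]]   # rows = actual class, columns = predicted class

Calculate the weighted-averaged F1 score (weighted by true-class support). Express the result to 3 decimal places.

Per-class F1 score (2·TP/(2·TP+FP+FN)):
  NOUN: TP=75, FP=21+11+23+9=64, FN=18+28+18+24=88 → 150/302 = 0.4967
  VERB: TP=155, FP=18+11+15+6=50, FN=21+15+15+17=68 → 310/428 = 0.7243
  ADJ: TP=118, FP=28+15+16+7=66, FN=11+11+12+9=43 → 236/345 = 0.6841
  ADV: TP=125, FP=18+15+12+6=51, FN=23+15+16+9=63 → 250/364 = 0.6868
  DET: TP=107, FP=24+17+9+9=59, FN=9+6+7+6=28 → 214/301 = 0.7110
Weighted-F1 score = Σ (supportᵢ/N)·F1 scoreᵢ with N=870: (163/870)·0.4967 + (223/870)·0.7243 + (161/870)·0.6841 + (188/870)·0.6868 + (135/870)·0.7110 = 0.664

0.664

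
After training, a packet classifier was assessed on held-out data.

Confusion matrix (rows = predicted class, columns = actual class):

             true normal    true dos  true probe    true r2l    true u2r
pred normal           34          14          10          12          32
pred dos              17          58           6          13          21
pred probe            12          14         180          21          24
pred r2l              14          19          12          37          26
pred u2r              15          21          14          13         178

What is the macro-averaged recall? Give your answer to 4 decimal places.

0.5319

Per-class recall (TP/(TP+FN)):
  normal: TP=34, FN=17+12+14+15=58 → 34/92 = 0.36957
  dos: TP=58, FN=14+14+19+21=68 → 58/126 = 0.46032
  probe: TP=180, FN=10+6+12+14=42 → 180/222 = 0.81081
  r2l: TP=37, FN=12+13+21+13=59 → 37/96 = 0.38542
  u2r: TP=178, FN=32+21+24+26=103 → 178/281 = 0.63345
Macro-recall = mean = (0.36957 + 0.46032 + 0.81081 + 0.38542 + 0.63345) / 5 = 0.5319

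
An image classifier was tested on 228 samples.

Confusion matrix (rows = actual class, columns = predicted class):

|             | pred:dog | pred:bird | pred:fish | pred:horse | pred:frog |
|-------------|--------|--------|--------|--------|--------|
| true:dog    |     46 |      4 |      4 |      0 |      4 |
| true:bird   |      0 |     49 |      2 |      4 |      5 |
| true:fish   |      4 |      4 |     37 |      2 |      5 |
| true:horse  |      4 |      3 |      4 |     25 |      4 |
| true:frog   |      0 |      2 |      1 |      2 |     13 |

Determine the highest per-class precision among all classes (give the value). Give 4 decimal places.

0.8519

Per-class precision (TP/(TP+FP)):
  dog: TP=46, FP=0+4+4+0=8 → 46/54 = 0.85185
  bird: TP=49, FP=4+4+3+2=13 → 49/62 = 0.79032
  fish: TP=37, FP=4+2+4+1=11 → 37/48 = 0.77083
  horse: TP=25, FP=0+4+2+2=8 → 25/33 = 0.75758
  frog: TP=13, FP=4+5+5+4=18 → 13/31 = 0.41935
Highest is class 'dog' with precision = 0.8519.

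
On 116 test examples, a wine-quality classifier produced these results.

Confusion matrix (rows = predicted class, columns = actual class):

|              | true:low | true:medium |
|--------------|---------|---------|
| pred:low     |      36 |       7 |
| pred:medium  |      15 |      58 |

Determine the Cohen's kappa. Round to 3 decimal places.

0.608

Observed agreement pₒ = trace/N = 94/116 = 0.8103
Expected agreement pₑ = Σ (rowᵢ·colᵢ)/N² = (51·43 + 65·73)/116² = 0.5156
κ = (pₒ − pₑ)/(1 − pₑ) = (0.8103 − 0.5156)/(1 − 0.5156) = 0.608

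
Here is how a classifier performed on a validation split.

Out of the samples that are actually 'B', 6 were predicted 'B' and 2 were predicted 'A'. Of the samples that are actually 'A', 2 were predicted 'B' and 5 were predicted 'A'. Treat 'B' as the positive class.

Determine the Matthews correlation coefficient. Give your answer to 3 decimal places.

0.464

MCC = (TP·TN − FP·FN) / √((TP+FP)(TP+FN)(TN+FP)(TN+FN))
Numerator = 6·5 − 2·2 = 26
Denominator = √(8·8·7·7) = √3136 = 56.0000
MCC = 26 / 56.0000 = 0.464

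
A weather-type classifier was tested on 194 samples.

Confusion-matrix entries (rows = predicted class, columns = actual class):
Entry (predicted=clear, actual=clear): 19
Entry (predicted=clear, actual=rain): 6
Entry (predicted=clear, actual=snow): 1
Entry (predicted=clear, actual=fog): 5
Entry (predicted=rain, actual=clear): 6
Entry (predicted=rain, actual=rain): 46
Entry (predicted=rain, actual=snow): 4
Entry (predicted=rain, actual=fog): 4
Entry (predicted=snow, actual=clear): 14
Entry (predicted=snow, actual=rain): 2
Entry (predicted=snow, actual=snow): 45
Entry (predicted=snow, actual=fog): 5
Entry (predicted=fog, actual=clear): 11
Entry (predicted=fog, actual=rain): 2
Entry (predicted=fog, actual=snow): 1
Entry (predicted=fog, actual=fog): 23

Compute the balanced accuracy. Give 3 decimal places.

0.676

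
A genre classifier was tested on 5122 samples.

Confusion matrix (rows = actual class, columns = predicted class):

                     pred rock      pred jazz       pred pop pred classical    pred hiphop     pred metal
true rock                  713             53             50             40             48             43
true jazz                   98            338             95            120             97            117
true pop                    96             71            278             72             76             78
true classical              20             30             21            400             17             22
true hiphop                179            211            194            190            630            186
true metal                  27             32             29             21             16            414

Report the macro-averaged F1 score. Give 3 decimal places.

Per-class F1 score (2·TP/(2·TP+FP+FN)):
  rock: TP=713, FP=98+96+20+179+27=420, FN=53+50+40+48+43=234 → 1426/2080 = 0.6856
  jazz: TP=338, FP=53+71+30+211+32=397, FN=98+95+120+97+117=527 → 676/1600 = 0.4225
  pop: TP=278, FP=50+95+21+194+29=389, FN=96+71+72+76+78=393 → 556/1338 = 0.4155
  classical: TP=400, FP=40+120+72+190+21=443, FN=20+30+21+17+22=110 → 800/1353 = 0.5913
  hiphop: TP=630, FP=48+97+76+17+16=254, FN=179+211+194+190+186=960 → 1260/2474 = 0.5093
  metal: TP=414, FP=43+117+78+22+186=446, FN=27+32+29+21+16=125 → 828/1399 = 0.5919
Macro-F1 score = mean = (0.6856 + 0.4225 + 0.4155 + 0.5913 + 0.5093 + 0.5919) / 6 = 0.536

0.536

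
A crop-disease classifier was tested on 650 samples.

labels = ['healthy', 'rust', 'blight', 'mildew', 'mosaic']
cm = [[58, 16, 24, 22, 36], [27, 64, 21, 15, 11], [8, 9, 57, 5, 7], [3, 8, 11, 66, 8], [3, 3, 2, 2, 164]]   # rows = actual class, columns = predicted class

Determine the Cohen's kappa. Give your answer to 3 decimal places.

Observed agreement pₒ = trace/N = 409/650 = 0.6292
Expected agreement pₑ = Σ (rowᵢ·colᵢ)/N² = (156·99 + 138·100 + 86·115 + 96·110 + 174·226)/650² = 0.2107
κ = (pₒ − pₑ)/(1 − pₑ) = (0.6292 − 0.2107)/(1 − 0.2107) = 0.530

0.530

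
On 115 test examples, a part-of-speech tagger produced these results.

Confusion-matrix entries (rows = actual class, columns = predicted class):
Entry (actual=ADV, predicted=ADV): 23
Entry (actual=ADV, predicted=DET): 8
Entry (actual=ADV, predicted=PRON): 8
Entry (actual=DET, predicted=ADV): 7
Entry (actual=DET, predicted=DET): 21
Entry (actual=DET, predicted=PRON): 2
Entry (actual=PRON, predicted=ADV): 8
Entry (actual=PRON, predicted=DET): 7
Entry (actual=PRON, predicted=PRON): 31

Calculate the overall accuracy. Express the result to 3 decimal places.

Accuracy = trace / total = (23+21+31=75) / 115 = 75/115 = 0.652

0.652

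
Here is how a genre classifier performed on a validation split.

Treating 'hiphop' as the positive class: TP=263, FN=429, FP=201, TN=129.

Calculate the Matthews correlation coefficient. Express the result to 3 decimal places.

-0.215

MCC = (TP·TN − FP·FN) / √((TP+FP)(TP+FN)(TN+FP)(TN+FN))
Numerator = 263·129 − 201·429 = -52302
Denominator = √(464·692·330·558) = √59125144320 = 243156.6251
MCC = -52302 / 243156.6251 = -0.215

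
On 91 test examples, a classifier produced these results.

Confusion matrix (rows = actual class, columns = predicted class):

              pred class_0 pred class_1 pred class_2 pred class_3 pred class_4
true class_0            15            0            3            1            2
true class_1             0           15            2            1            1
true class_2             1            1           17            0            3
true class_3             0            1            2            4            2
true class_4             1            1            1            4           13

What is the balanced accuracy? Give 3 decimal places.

Balanced accuracy = mean of per-class recall.
  class_0: recall = 15/21 = 0.7143
  class_1: recall = 15/19 = 0.7895
  class_2: recall = 17/22 = 0.7727
  class_3: recall = 4/9 = 0.4444
  class_4: recall = 13/20 = 0.6500
Mean = (0.7143 + 0.7895 + 0.7727 + 0.4444 + 0.6500) / 5 = 0.674

0.674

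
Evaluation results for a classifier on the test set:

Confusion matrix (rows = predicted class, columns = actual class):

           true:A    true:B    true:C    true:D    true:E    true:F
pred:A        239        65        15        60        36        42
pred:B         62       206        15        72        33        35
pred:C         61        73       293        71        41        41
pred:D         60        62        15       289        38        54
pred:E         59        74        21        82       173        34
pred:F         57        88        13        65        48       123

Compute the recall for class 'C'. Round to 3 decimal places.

0.788

Take TP from the diagonal, FP from the rest of the 'C' prediction marginal, FN from the rest of the 'C' actual marginal.
recall = TP/(TP+FN).
C: TP=293, FN=15+15+15+21+13=79 → 293/372 = 0.7876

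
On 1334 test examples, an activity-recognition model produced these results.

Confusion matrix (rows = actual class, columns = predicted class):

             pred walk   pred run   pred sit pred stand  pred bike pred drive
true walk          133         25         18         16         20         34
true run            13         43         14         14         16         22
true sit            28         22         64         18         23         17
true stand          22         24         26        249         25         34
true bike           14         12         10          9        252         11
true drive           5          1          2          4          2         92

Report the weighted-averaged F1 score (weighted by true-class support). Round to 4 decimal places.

Per-class F1 score (2·TP/(2·TP+FP+FN)):
  walk: TP=133, FP=13+28+22+14+5=82, FN=25+18+16+20+34=113 → 266/461 = 0.57701
  run: TP=43, FP=25+22+24+12+1=84, FN=13+14+14+16+22=79 → 86/249 = 0.34538
  sit: TP=64, FP=18+14+26+10+2=70, FN=28+22+18+23+17=108 → 128/306 = 0.41830
  stand: TP=249, FP=16+14+18+9+4=61, FN=22+24+26+25+34=131 → 498/690 = 0.72174
  bike: TP=252, FP=20+16+23+25+2=86, FN=14+12+10+9+11=56 → 504/646 = 0.78019
  drive: TP=92, FP=34+22+17+34+11=118, FN=5+1+2+4+2=14 → 184/316 = 0.58228
Weighted-F1 score = Σ (supportᵢ/N)·F1 scoreᵢ with N=1334: (246/1334)·0.57701 + (122/1334)·0.34538 + (172/1334)·0.41830 + (380/1334)·0.72174 + (308/1334)·0.78019 + (106/1334)·0.58228 = 0.6239

0.6239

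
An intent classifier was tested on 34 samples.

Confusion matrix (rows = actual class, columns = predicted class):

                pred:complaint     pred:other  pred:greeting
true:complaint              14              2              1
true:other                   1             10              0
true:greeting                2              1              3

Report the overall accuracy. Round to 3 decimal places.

Accuracy = trace / total = (14+10+3=27) / 34 = 27/34 = 0.794

0.794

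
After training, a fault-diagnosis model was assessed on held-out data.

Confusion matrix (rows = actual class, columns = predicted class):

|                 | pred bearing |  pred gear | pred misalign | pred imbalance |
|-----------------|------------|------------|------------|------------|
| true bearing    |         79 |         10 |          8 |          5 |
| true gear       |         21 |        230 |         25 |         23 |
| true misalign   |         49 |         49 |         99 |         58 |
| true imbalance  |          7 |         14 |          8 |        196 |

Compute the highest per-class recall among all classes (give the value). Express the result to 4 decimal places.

0.8711

Per-class recall (TP/(TP+FN)):
  bearing: TP=79, FN=10+8+5=23 → 79/102 = 0.77451
  gear: TP=230, FN=21+25+23=69 → 230/299 = 0.76923
  misalign: TP=99, FN=49+49+58=156 → 99/255 = 0.38824
  imbalance: TP=196, FN=7+14+8=29 → 196/225 = 0.87111
Highest is class 'imbalance' with recall = 0.8711.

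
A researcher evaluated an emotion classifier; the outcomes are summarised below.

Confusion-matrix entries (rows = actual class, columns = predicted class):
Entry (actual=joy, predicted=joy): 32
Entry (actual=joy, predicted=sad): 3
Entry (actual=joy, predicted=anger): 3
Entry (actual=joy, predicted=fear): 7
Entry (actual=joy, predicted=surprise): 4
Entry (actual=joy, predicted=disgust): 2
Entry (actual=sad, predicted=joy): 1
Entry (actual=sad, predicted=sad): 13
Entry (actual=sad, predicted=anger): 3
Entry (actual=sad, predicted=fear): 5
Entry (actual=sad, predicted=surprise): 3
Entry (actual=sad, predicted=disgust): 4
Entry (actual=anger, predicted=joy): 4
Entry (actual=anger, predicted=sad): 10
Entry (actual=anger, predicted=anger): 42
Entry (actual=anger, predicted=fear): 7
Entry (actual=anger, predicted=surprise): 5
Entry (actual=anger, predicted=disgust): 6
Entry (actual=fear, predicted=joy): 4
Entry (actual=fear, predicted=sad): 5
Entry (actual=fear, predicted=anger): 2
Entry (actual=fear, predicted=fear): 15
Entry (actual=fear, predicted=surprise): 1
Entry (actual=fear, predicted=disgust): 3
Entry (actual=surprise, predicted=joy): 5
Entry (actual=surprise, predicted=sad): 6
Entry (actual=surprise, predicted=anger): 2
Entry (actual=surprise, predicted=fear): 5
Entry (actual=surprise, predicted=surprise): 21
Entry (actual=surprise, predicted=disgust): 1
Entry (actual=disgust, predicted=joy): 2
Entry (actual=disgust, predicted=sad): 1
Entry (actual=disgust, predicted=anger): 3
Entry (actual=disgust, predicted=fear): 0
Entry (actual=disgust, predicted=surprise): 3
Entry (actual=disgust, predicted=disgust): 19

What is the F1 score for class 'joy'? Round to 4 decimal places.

One-vs-rest for 'joy': TP = diagonal; FP = other classes predicted 'joy'; FN = 'joy' predicted as other.
F1 score = 2·TP/(2·TP+FP+FN).
joy: TP=32, FP=1+4+4+5+2=16, FN=3+3+7+4+2=19 → 64/99 = 0.64646

0.6465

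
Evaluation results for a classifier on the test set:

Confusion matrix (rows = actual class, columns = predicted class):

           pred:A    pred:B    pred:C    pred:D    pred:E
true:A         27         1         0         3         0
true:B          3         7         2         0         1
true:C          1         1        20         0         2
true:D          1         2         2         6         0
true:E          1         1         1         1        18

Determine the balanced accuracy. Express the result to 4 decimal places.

0.7213

Balanced accuracy = mean of per-class recall.
  A: recall = 27/31 = 0.87097
  B: recall = 7/13 = 0.53846
  C: recall = 20/24 = 0.83333
  D: recall = 6/11 = 0.54545
  E: recall = 18/22 = 0.81818
Mean = (0.87097 + 0.53846 + 0.83333 + 0.54545 + 0.81818) / 5 = 0.7213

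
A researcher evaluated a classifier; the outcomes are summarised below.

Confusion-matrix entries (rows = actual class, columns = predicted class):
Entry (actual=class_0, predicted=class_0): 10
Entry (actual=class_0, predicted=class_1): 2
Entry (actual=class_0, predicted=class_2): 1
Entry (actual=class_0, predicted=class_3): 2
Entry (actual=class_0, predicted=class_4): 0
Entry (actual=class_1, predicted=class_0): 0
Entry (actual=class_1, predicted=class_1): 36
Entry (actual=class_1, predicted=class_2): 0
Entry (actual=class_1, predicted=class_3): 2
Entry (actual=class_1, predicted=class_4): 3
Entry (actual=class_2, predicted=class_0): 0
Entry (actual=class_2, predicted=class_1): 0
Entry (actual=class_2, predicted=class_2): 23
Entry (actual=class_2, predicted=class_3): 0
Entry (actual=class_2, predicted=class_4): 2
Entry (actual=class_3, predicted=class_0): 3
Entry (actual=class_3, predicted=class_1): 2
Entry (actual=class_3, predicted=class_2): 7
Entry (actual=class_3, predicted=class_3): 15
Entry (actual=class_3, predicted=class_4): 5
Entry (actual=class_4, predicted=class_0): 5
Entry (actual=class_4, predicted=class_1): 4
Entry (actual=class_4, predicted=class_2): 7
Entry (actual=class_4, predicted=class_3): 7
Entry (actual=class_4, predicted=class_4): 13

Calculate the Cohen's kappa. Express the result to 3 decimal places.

0.558

Observed agreement pₒ = trace/N = 97/149 = 0.6510
Expected agreement pₑ = Σ (rowᵢ·colᵢ)/N² = (15·18 + 41·44 + 25·38 + 32·26 + 36·23)/149² = 0.2110
κ = (pₒ − pₑ)/(1 − pₑ) = (0.6510 − 0.2110)/(1 − 0.2110) = 0.558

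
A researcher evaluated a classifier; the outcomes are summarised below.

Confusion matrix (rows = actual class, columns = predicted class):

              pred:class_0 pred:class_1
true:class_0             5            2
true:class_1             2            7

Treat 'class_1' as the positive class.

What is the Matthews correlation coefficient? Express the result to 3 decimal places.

0.492

MCC = (TP·TN − FP·FN) / √((TP+FP)(TP+FN)(TN+FP)(TN+FN))
Numerator = 7·5 − 2·2 = 31
Denominator = √(9·9·7·7) = √3969 = 63.0000
MCC = 31 / 63.0000 = 0.492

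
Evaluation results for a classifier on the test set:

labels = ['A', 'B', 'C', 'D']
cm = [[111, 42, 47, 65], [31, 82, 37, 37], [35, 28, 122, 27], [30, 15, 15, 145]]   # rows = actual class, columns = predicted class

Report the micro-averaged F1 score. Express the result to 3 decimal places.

Micro-averaging pools counts across classes: ΣTP=460, ΣFP=409, ΣFN=409.
Micro-F1 score = 2·TP/(2·TP+FP+FN) on pooled counts = 0.529 (equals overall accuracy in single-label multiclass).

0.529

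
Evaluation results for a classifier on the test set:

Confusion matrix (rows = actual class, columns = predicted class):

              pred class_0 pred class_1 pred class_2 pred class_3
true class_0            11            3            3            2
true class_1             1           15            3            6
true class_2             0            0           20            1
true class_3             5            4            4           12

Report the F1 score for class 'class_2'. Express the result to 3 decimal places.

Treat 'class_2' as positive and all other classes as negative.
F1 score = 2·TP/(2·TP+FP+FN).
class_2: TP=20, FP=3+3+4=10, FN=0+0+1=1 → 40/51 = 0.7843

0.784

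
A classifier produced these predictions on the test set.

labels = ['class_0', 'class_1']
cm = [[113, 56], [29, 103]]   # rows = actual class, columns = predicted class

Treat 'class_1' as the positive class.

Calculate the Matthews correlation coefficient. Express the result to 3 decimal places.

MCC = (TP·TN − FP·FN) / √((TP+FP)(TP+FN)(TN+FP)(TN+FN))
Numerator = 103·113 − 56·29 = 10015
Denominator = √(159·132·169·142) = √503670024 = 22442.5940
MCC = 10015 / 22442.5940 = 0.446

0.446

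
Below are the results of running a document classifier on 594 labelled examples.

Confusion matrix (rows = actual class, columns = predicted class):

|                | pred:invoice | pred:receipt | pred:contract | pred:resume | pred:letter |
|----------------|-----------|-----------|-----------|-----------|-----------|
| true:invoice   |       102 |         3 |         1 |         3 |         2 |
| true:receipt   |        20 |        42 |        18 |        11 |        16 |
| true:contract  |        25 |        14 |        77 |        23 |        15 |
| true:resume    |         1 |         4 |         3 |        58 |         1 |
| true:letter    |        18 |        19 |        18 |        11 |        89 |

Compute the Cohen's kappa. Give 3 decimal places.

0.523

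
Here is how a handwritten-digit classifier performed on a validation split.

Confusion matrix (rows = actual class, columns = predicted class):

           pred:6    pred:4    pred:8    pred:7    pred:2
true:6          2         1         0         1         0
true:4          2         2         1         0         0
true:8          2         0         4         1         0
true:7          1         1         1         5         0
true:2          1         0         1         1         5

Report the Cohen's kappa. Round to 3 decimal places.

0.453

Observed agreement pₒ = trace/N = 18/32 = 0.5625
Expected agreement pₑ = Σ (rowᵢ·colᵢ)/N² = (4·8 + 5·4 + 7·7 + 8·8 + 8·5)/32² = 0.2002
κ = (pₒ − pₑ)/(1 − pₑ) = (0.5625 − 0.2002)/(1 − 0.2002) = 0.453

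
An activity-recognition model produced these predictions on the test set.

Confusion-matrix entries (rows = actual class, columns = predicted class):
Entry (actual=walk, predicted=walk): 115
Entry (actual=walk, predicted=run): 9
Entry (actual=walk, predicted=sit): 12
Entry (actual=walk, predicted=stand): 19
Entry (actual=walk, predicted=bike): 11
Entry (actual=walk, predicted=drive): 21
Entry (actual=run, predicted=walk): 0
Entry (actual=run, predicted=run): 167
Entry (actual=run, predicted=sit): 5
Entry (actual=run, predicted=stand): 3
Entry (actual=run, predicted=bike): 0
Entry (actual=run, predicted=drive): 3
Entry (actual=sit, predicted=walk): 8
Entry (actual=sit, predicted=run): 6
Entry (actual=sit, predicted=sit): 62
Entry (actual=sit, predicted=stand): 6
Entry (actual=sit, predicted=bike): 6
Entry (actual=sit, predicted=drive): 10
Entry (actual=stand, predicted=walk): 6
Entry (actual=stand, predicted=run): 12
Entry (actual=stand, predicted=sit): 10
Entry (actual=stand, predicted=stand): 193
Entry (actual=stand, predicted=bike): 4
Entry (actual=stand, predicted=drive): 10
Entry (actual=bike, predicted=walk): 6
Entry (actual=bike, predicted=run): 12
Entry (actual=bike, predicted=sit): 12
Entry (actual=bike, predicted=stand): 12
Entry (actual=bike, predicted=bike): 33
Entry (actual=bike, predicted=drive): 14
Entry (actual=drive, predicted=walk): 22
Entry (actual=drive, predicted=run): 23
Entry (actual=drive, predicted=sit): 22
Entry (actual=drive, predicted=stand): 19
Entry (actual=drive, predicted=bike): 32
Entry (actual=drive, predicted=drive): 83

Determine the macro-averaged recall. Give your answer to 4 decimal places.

0.6318

Per-class recall (TP/(TP+FN)):
  walk: TP=115, FN=9+12+19+11+21=72 → 115/187 = 0.61497
  run: TP=167, FN=0+5+3+0+3=11 → 167/178 = 0.93820
  sit: TP=62, FN=8+6+6+6+10=36 → 62/98 = 0.63265
  stand: TP=193, FN=6+12+10+4+10=42 → 193/235 = 0.82128
  bike: TP=33, FN=6+12+12+12+14=56 → 33/89 = 0.37079
  drive: TP=83, FN=22+23+22+19+32=118 → 83/201 = 0.41294
Macro-recall = mean = (0.61497 + 0.93820 + 0.63265 + 0.82128 + 0.37079 + 0.41294) / 6 = 0.6318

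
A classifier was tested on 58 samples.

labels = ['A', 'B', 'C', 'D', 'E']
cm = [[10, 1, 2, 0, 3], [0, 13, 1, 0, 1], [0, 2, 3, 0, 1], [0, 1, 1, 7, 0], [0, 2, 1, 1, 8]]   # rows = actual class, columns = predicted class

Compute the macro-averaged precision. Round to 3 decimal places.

Per-class precision (TP/(TP+FP)):
  A: TP=10, FP=0+0+0+0=0 → 10/10 = 1.0000
  B: TP=13, FP=1+2+1+2=6 → 13/19 = 0.6842
  C: TP=3, FP=2+1+1+1=5 → 3/8 = 0.3750
  D: TP=7, FP=0+0+0+1=1 → 7/8 = 0.8750
  E: TP=8, FP=3+1+1+0=5 → 8/13 = 0.6154
Macro-precision = mean = (1.0000 + 0.6842 + 0.3750 + 0.8750 + 0.6154) / 5 = 0.710

0.710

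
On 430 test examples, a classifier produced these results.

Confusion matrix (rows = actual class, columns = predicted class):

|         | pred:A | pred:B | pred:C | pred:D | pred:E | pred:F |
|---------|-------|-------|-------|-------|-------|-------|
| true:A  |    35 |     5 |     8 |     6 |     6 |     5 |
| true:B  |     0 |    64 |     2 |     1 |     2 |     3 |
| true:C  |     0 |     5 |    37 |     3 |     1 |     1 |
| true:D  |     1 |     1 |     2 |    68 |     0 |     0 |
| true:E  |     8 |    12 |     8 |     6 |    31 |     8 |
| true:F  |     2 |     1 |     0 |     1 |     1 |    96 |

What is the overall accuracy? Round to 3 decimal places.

Accuracy = trace / total = (35+64+37+68+31+96=331) / 430 = 331/430 = 0.770

0.770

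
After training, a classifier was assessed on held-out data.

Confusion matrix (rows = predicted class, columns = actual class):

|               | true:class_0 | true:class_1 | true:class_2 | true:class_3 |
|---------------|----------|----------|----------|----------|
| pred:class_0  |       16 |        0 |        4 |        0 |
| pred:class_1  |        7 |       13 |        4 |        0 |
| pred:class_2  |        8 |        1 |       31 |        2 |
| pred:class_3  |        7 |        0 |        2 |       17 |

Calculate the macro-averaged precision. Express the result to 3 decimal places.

0.683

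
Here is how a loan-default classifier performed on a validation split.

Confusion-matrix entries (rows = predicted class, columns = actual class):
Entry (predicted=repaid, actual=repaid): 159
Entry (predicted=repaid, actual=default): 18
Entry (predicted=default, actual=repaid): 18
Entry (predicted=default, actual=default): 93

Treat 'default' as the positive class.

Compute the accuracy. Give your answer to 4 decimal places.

Accuracy = (TP+TN)/N = (93+159)/288 = 0.8750

0.8750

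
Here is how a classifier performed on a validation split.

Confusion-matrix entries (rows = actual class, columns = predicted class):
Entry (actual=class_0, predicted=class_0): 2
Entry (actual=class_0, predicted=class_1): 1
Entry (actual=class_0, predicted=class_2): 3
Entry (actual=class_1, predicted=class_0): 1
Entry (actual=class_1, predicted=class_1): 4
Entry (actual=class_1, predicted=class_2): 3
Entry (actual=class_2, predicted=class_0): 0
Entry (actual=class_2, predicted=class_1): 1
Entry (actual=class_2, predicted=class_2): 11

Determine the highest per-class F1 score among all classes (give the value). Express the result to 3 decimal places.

0.759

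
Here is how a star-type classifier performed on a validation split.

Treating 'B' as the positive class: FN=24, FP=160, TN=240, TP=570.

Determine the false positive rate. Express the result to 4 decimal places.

0.4000

FPR = FP/(FP+TN) = 160/(160+240) = 0.4000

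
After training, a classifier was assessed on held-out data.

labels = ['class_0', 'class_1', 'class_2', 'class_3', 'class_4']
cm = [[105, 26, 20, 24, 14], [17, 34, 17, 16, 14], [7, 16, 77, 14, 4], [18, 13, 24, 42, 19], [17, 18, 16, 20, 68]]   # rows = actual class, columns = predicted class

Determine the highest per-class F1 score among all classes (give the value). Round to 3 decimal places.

0.595

Per-class F1 score (2·TP/(2·TP+FP+FN)):
  class_0: TP=105, FP=17+7+18+17=59, FN=26+20+24+14=84 → 210/353 = 0.5949
  class_1: TP=34, FP=26+16+13+18=73, FN=17+17+16+14=64 → 68/205 = 0.3317
  class_2: TP=77, FP=20+17+24+16=77, FN=7+16+14+4=41 → 154/272 = 0.5662
  class_3: TP=42, FP=24+16+14+20=74, FN=18+13+24+19=74 → 84/232 = 0.3621
  class_4: TP=68, FP=14+14+4+19=51, FN=17+18+16+20=71 → 136/258 = 0.5271
Highest is class 'class_0' with F1 score = 0.595.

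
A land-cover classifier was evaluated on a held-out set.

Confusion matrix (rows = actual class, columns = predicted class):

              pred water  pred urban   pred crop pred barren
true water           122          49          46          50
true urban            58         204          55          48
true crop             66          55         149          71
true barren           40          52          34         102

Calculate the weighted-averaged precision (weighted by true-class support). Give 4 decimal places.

Per-class precision (TP/(TP+FP)):
  water: TP=122, FP=58+66+40=164 → 122/286 = 0.42657
  urban: TP=204, FP=49+55+52=156 → 204/360 = 0.56667
  crop: TP=149, FP=46+55+34=135 → 149/284 = 0.52465
  barren: TP=102, FP=50+48+71=169 → 102/271 = 0.37638
Weighted-precision = Σ (supportᵢ/N)·precisionᵢ with N=1201: (267/1201)·0.42657 + (365/1201)·0.56667 + (341/1201)·0.52465 + (228/1201)·0.37638 = 0.4875

0.4875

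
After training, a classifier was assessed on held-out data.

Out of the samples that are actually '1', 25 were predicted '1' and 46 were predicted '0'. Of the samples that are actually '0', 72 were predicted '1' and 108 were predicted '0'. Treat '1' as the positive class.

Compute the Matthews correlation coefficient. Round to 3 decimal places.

-0.044

MCC = (TP·TN − FP·FN) / √((TP+FP)(TP+FN)(TN+FP)(TN+FN))
Numerator = 25·108 − 72·46 = -612
Denominator = √(97·71·180·154) = √190907640 = 13816.9331
MCC = -612 / 13816.9331 = -0.044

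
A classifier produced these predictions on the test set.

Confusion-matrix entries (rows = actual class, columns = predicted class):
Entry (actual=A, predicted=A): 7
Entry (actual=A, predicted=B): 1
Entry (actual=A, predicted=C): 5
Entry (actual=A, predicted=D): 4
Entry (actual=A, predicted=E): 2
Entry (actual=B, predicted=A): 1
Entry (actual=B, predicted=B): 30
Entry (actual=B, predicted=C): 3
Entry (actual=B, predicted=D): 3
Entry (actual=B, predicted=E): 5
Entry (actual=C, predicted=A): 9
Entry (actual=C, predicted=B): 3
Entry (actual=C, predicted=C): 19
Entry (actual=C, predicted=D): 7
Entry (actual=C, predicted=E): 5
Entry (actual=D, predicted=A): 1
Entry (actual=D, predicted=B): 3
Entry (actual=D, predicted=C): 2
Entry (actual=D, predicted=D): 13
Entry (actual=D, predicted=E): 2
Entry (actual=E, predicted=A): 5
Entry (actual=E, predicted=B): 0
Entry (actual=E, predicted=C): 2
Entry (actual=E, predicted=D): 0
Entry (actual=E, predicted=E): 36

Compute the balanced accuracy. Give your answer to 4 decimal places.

0.5962

Balanced accuracy = mean of per-class recall.
  A: recall = 7/19 = 0.36842
  B: recall = 30/42 = 0.71429
  C: recall = 19/43 = 0.44186
  D: recall = 13/21 = 0.61905
  E: recall = 36/43 = 0.83721
Mean = (0.36842 + 0.71429 + 0.44186 + 0.61905 + 0.83721) / 5 = 0.5962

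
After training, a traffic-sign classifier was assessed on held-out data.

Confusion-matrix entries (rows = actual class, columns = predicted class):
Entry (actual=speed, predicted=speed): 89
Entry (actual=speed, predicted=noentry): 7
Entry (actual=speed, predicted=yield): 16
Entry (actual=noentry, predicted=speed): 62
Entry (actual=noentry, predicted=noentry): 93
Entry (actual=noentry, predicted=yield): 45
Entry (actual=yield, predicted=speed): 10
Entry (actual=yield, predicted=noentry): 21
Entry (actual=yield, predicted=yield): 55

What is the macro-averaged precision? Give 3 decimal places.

Per-class precision (TP/(TP+FP)):
  speed: TP=89, FP=62+10=72 → 89/161 = 0.5528
  noentry: TP=93, FP=7+21=28 → 93/121 = 0.7686
  yield: TP=55, FP=16+45=61 → 55/116 = 0.4741
Macro-precision = mean = (0.5528 + 0.7686 + 0.4741) / 3 = 0.599

0.599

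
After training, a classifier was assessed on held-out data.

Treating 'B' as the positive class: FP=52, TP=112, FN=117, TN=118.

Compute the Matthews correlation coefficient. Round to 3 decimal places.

0.184

MCC = (TP·TN − FP·FN) / √((TP+FP)(TP+FN)(TN+FP)(TN+FN))
Numerator = 112·118 − 52·117 = 7132
Denominator = √(164·229·170·235) = √1500362200 = 38734.5092
MCC = 7132 / 38734.5092 = 0.184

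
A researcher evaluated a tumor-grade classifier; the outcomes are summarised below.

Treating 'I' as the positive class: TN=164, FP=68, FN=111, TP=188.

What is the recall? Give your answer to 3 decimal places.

0.629

Recall = TP/(TP+FN) = 188/(188+111) = 188/299 = 0.629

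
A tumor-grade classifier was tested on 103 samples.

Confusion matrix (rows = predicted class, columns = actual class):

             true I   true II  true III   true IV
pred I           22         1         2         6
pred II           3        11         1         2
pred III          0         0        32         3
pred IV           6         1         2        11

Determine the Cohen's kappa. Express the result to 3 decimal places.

Observed agreement pₒ = trace/N = 76/103 = 0.7379
Expected agreement pₑ = Σ (rowᵢ·colᵢ)/N² = (31·31 + 13·17 + 37·35 + 22·20)/103² = 0.2750
κ = (pₒ − pₑ)/(1 − pₑ) = (0.7379 − 0.2750)/(1 − 0.2750) = 0.638

0.638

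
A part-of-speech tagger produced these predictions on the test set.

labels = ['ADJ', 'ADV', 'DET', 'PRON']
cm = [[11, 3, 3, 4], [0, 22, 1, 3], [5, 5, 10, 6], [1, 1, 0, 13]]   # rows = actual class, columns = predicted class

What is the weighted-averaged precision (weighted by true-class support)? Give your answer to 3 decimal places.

0.660

Per-class precision (TP/(TP+FP)):
  ADJ: TP=11, FP=0+5+1=6 → 11/17 = 0.6471
  ADV: TP=22, FP=3+5+1=9 → 22/31 = 0.7097
  DET: TP=10, FP=3+1+0=4 → 10/14 = 0.7143
  PRON: TP=13, FP=4+3+6=13 → 13/26 = 0.5000
Weighted-precision = Σ (supportᵢ/N)·precisionᵢ with N=88: (21/88)·0.6471 + (26/88)·0.7097 + (26/88)·0.7143 + (15/88)·0.5000 = 0.660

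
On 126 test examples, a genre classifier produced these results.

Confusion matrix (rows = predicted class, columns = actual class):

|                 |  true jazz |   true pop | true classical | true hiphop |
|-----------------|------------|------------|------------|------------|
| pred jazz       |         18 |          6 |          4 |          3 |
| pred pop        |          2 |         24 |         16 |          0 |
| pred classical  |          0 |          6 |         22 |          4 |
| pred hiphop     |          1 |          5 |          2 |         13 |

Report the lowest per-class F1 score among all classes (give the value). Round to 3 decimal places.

Per-class F1 score (2·TP/(2·TP+FP+FN)):
  jazz: TP=18, FP=6+4+3=13, FN=2+0+1=3 → 36/52 = 0.6923
  pop: TP=24, FP=2+16+0=18, FN=6+6+5=17 → 48/83 = 0.5783
  classical: TP=22, FP=0+6+4=10, FN=4+16+2=22 → 44/76 = 0.5789
  hiphop: TP=13, FP=1+5+2=8, FN=3+0+4=7 → 26/41 = 0.6341
Lowest is class 'pop' with F1 score = 0.578.

0.578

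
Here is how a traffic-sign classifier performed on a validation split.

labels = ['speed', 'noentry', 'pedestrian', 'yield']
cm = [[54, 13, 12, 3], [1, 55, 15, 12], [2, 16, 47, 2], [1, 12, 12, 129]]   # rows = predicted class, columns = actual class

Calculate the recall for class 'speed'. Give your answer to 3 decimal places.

0.931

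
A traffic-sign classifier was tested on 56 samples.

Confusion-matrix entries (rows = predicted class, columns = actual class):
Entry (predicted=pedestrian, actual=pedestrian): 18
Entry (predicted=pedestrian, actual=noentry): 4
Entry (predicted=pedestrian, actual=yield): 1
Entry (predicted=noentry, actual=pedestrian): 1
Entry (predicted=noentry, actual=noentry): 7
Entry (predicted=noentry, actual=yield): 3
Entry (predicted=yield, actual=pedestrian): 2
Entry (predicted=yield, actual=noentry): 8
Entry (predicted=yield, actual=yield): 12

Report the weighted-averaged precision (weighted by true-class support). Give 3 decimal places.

0.665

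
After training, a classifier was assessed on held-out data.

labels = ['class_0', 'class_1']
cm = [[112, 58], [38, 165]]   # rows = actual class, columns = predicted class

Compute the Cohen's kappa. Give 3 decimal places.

0.476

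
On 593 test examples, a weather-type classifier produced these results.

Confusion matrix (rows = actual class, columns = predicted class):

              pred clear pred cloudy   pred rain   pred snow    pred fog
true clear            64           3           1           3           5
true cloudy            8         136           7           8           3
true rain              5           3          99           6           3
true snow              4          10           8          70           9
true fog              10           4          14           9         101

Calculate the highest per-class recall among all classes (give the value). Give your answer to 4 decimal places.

Per-class recall (TP/(TP+FN)):
  clear: TP=64, FN=3+1+3+5=12 → 64/76 = 0.84211
  cloudy: TP=136, FN=8+7+8+3=26 → 136/162 = 0.83951
  rain: TP=99, FN=5+3+6+3=17 → 99/116 = 0.85345
  snow: TP=70, FN=4+10+8+9=31 → 70/101 = 0.69307
  fog: TP=101, FN=10+4+14+9=37 → 101/138 = 0.73188
Highest is class 'rain' with recall = 0.8534.

0.8534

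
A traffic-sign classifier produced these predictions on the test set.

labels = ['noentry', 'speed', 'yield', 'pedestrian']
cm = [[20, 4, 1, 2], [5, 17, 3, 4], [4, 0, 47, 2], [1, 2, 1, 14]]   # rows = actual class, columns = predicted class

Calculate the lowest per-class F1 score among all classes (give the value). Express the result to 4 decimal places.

0.6538

Per-class F1 score (2·TP/(2·TP+FP+FN)):
  noentry: TP=20, FP=5+4+1=10, FN=4+1+2=7 → 40/57 = 0.70175
  speed: TP=17, FP=4+0+2=6, FN=5+3+4=12 → 34/52 = 0.65385
  yield: TP=47, FP=1+3+1=5, FN=4+0+2=6 → 94/105 = 0.89524
  pedestrian: TP=14, FP=2+4+2=8, FN=1+2+1=4 → 28/40 = 0.70000
Lowest is class 'speed' with F1 score = 0.6538.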